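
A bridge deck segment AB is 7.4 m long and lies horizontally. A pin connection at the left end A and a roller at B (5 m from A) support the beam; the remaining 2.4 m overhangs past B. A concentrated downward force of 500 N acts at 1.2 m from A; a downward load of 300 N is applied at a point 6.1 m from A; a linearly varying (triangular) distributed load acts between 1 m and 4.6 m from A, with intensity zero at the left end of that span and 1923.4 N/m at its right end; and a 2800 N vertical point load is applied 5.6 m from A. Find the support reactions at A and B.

Resultant of the triangular load: ½ × 1923.4 × 3.6 = 3462.12 N, acting at 3.4 m from A (one-third of the span from the peak).
Taking moments about A: B_y·5 − 500·1.2 − 300·6.1 − (½·1923.4·3.6)·3.4 − 2800·5.6 = 0 → B_y = 29881.208/5 = 5976.24 ≈ 5976 N.
ΣF_y = 0: A_y + 5976.24 − 500 − 300 − ½·1923.4·3.6 − 2800 = 0 → A_y = 1086 N.
ΣF_x = 0: no horizontal applied forces, so A_x = 0.

A_x = 0, A_y = 1086 N, B_y = 5976 N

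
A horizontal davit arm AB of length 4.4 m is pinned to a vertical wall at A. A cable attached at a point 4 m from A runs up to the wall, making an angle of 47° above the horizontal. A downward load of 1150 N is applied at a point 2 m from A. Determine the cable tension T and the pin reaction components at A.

ΣM about A: T·sin47°·4 − 1150·2 = 0 → T = 2300/(4·0.731354) = 786.213 ≈ 786.2 N.
ΣF_x = 0: A_x − T·cos47° = 0 → A_x = 786.213 × 0.681998 = 536.2 N.
ΣF_y = 0: A_y + T·sin47° − 1150 = 0 → A_y = 1150 − 786.213 × 0.731354 = 575.0 N.

T = 786.2 N, A_x = 536.2 N, A_y = 575.0 N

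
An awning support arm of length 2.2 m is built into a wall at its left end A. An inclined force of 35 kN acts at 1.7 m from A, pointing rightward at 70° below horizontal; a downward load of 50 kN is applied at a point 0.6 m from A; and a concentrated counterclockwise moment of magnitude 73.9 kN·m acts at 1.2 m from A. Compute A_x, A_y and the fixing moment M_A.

A_x = -11.97 kN, A_y = 82.89 kN, M_A = 12.01 kN·m

ΣF_x = 0: A_x + 35·cos70° = 0 → A_x = -11.97 kN.
ΣF_y = 0: A_y − 35·sin70° − 50 = 0 → A_y = 82.89 kN.
ΣM about A: M_A − 35·sin70°·1.7 − 50·0.6 + 73.9 = 0 → M_A = 12.01 kN·m.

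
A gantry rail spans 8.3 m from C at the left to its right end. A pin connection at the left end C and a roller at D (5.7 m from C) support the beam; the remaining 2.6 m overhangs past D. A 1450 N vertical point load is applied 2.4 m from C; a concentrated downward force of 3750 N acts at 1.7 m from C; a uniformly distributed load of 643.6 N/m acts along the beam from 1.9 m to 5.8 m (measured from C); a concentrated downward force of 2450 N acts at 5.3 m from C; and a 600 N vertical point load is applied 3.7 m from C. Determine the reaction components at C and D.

C_x = 0, C_y = 4668 N, D_y = 6092 N

Resultant of the distributed load: 643.6 × 3.9 = 2510.04 N at 3.85 m from C.
Moments about C: D_y·5.7 − 1450·2.4 − 3750·1.7 − (643.6·3.9)·3.85 − 2450·5.3 − 600·3.7 = 0 → D_y = 34723.654/5.7 = 6091.87 ≈ 6092 N.
ΣF_y = 0: C_y + 6091.87 − 1450 − 3750 − 643.6·3.9 − 2450 − 600 = 0 → C_y = 4668 N.
ΣF_x = 0: no horizontal applied forces, so C_x = 0.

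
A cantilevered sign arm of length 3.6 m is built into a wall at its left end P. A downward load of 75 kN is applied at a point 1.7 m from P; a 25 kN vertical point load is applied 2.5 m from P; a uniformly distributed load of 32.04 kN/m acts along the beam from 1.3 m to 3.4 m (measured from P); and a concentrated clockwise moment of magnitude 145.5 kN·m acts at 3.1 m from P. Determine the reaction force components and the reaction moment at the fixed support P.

Resultant of the distributed load: 32.04 × 2.1 = 67.284 kN at 2.35 m from P.
ΣF_x = 0: P_x = 0.
ΣF_y = 0: P_y − 75 − 25 − 32.04·2.1 = 0 → P_y = 167.3 kN.
ΣM about P: M_P − 75·1.7 − 25·2.5 − (32.04·2.1)·2.35 − 145.5 = 0 → M_P = 493.6 kN·m.

P_x = 0, P_y = 167.3 kN, M_P = 493.6 kN·m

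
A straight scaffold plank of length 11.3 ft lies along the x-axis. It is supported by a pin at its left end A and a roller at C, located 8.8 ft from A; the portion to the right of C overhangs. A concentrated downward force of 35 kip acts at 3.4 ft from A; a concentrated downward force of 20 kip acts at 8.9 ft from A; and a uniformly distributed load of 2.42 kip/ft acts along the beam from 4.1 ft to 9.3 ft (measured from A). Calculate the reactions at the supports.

Resultant of the distributed load: 2.42 × 5.2 = 12.584 kip at 6.7 ft from A.
ΣM about A: C_y·8.8 − 35·3.4 − 20·8.9 − (2.42·5.2)·6.7 = 0 → C_y = 381.3128/8.8 = 43.331 ≈ 43.33 kip.
ΣF_y = 0: A_y + 43.331 − 35 − 20 − 2.42·5.2 = 0 → A_y = 24.25 kip.
ΣF_x = 0: no horizontal applied forces, so A_x = 0.

A_x = 0, A_y = 24.25 kip, C_y = 43.33 kip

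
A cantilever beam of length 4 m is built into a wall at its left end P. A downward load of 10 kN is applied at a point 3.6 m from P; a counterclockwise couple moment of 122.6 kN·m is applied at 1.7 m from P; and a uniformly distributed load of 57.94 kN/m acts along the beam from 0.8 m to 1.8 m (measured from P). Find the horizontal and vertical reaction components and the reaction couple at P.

Resultant of the distributed load: 57.94 × 1 = 57.94 kN at 1.3 m from P.
ΣF_x = 0: P_x = 0.
ΣF_y = 0: P_y − 10 − 57.94·1 = 0 → P_y = 67.94 kN.
ΣM about P: M_P − 10·3.6 + 122.6 − (57.94·1)·1.3 = 0 → M_P = -11.28 kN·m.

P_x = 0, P_y = 67.94 kN, M_P = -11.28 kN·m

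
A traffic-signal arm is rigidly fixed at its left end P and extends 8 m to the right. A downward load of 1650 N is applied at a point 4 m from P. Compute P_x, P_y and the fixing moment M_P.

ΣF_x = 0: P_x = 0.
ΣF_y = 0: P_y − 1650 = 0 → P_y = 1650 N.
ΣM about P: M_P − 1650·4 = 0 → M_P = 6600 N·m.

P_x = 0, P_y = 1650 N, M_P = 6600 N·m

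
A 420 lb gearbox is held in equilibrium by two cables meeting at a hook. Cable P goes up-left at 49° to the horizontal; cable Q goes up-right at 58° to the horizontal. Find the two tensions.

T_P = 232.7 lb, T_Q = 288.1 lb

ΣF_x = 0: −T_P·cos49° + T_Q·cos58° = 0 → T_Q = 1.23804·T_P.
ΣF_y = 0: T_P·sin49° + T_Q·sin58° = 420.
Substitute: T_P·(0.75471 + 1.23804·0.848048) = 420 → T_P = 232.735 ≈ 232.7 lb.
Then T_Q = 1.23804 × 232.735 = 288.1 lb.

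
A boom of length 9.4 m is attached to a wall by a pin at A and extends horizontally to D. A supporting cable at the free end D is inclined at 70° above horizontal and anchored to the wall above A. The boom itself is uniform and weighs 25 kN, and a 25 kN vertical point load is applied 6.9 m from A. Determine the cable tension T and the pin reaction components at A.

ΣM about A: T·sin70°·9.4 − 25·4.7 − 25·6.9 = 0 → T = 290/(9.4·0.939693) = 32.831 ≈ 32.83 kN.
ΣF_x = 0: A_x − T·cos70° = 0 → A_x = 32.831 × 0.34202 = 11.23 kN.
ΣF_y = 0: A_y + T·sin70° − 25 − 25 = 0 → A_y = 50 − 32.831 × 0.939693 = 19.15 kN.

T = 32.83 kN, A_x = 11.23 kN, A_y = 19.15 kN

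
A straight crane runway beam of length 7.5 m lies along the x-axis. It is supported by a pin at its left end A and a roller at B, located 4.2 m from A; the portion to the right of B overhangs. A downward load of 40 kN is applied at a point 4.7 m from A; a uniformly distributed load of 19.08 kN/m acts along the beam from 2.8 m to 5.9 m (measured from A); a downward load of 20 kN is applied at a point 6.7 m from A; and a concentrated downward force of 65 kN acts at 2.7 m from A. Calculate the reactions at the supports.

A_x = 0, A_y = 4.435 kN, B_y = 179.7 kN

Resultant of the distributed load: 19.08 × 3.1 = 59.148 kN at 4.35 m from A.
Taking moments about A: B_y·4.2 − 40·4.7 − (19.08·3.1)·4.35 − 20·6.7 − 65·2.7 = 0 → B_y = 754.7938/4.2 = 179.713 ≈ 179.7 kN.
ΣF_y = 0: A_y + 179.713 − 40 − 19.08·3.1 − 20 − 65 = 0 → A_y = 4.435 kN.
ΣF_x = 0: no horizontal applied forces, so A_x = 0.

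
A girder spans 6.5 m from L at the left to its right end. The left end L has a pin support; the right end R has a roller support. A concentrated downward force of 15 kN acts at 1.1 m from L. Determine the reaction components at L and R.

Taking moments about L: R_y·6.5 − 15·1.1 = 0 → R_y = 16.5/6.5 = 2.53846 ≈ 2.538 kN.
ΣF_y = 0: L_y + 2.53846 − 15 = 0 → L_y = 12.46 kN.
ΣF_x = 0: no horizontal applied forces, so L_x = 0.

L_x = 0, L_y = 12.46 kN, R_y = 2.538 kN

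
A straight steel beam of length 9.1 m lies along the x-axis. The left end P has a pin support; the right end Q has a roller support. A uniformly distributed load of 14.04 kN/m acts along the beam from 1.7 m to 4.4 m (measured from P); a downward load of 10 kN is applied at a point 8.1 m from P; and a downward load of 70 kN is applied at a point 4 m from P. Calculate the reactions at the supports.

Resultant of the distributed load: 14.04 × 2.7 = 37.908 kN at 3.05 m from P.
Moments about P: Q_y·9.1 − (14.04·2.7)·3.05 − 10·8.1 − 70·4 = 0 → Q_y = 476.6194/9.1 = 52.3758 ≈ 52.38 kN.
ΣF_y = 0: P_y + 52.3758 − 14.04·2.7 − 10 − 70 = 0 → P_y = 65.53 kN.
ΣF_x = 0: no horizontal applied forces, so P_x = 0.

P_x = 0, P_y = 65.53 kN, Q_y = 52.38 kN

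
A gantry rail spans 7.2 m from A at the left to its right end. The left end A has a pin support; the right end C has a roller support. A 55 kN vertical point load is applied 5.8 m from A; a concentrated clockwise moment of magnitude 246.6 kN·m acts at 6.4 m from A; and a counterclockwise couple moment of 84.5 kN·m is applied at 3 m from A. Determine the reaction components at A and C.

Moments about A: C_y·7.2 − 55·5.8 − 246.6 + 84.5 = 0 → C_y = 481.1/7.2 = 66.8194 ≈ 66.82 kN.
ΣF_y = 0: A_y + 66.8194 − 55 = 0 → A_y = -11.82 kN.
ΣF_x = 0: no horizontal applied forces, so A_x = 0.

A_x = 0, A_y = -11.82 kN, C_y = 66.82 kN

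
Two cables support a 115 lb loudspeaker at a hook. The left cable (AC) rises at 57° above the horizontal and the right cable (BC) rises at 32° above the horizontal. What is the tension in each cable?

T_AC = 97.54 lb, T_BC = 62.64 lb

ΣF_x = 0: −T_AC·cos57° + T_BC·cos32° = 0 → T_BC = 0.642227·T_AC.
ΣF_y = 0: T_AC·sin57° + T_BC·sin32° = 115.
Substitute: T_AC·(0.838671 + 0.642227·0.529919) = 115 → T_AC = 97.5403 ≈ 97.54 lb.
Then T_BC = 0.642227 × 97.5403 = 62.64 lb.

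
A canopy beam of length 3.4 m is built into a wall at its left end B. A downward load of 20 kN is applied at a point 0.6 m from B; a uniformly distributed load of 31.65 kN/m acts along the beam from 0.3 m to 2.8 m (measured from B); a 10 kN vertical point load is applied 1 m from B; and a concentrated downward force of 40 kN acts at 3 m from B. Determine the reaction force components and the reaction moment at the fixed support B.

Resultant of the distributed load: 31.65 × 2.5 = 79.125 kN at 1.55 m from B.
ΣF_x = 0: B_x = 0.
ΣF_y = 0: B_y − 20 − 31.65·2.5 − 10 − 40 = 0 → B_y = 149.1 kN.
ΣM about B: M_B − 20·0.6 − (31.65·2.5)·1.55 − 10·1 − 40·3 = 0 → M_B = 264.6 kN·m.

B_x = 0, B_y = 149.1 kN, M_B = 264.6 kN·m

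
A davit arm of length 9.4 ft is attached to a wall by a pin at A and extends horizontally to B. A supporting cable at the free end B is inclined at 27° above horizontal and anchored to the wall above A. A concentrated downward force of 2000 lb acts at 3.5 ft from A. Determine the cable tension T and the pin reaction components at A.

ΣM about A: T·sin27°·9.4 − 2000·3.5 = 0 → T = 7000/(9.4·0.45399) = 1640.3 ≈ 1640 lb.
ΣF_x = 0: A_x − T·cos27° = 0 → A_x = 1640.3 × 0.891007 = 1462 lb.
ΣF_y = 0: A_y + T·sin27° − 2000 = 0 → A_y = 2000 − 1640.3 × 0.45399 = 1255 lb.

T = 1640 lb, A_x = 1462 lb, A_y = 1255 lb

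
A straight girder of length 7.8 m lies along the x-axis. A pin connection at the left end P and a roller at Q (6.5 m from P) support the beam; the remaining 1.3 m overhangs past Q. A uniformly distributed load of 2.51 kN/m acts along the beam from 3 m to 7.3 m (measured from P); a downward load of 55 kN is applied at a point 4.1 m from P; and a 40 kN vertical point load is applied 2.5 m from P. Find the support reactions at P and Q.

P_x = 0, P_y = 47.16 kN, Q_y = 58.63 kN

Resultant of the distributed load: 2.51 × 4.3 = 10.793 kN at 5.15 m from P.
Moments about P: Q_y·6.5 − (2.51·4.3)·5.15 − 55·4.1 − 40·2.5 = 0 → Q_y = 381.08395/6.5 = 58.6283 ≈ 58.63 kN.
ΣF_y = 0: P_y + 58.6283 − 2.51·4.3 − 55 − 40 = 0 → P_y = 47.16 kN.
ΣF_x = 0: no horizontal applied forces, so P_x = 0.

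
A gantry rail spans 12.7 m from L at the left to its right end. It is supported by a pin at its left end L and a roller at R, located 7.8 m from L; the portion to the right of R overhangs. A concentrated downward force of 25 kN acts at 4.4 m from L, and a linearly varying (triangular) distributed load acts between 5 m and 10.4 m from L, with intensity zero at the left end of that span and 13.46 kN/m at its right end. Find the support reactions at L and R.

Resultant of the triangular load: ½ × 13.46 × 5.4 = 36.342 kN, acting at 8.6 m from L (one-third of the span from the peak).
Moments about L: R_y·7.8 − 25·4.4 − (½·13.46·5.4)·8.6 = 0 → R_y = 422.5412/7.8 = 54.1719 ≈ 54.17 kN.
ΣF_y = 0: L_y + 54.1719 − 25 − ½·13.46·5.4 = 0 → L_y = 7.170 kN.
ΣF_x = 0: no horizontal applied forces, so L_x = 0.

L_x = 0, L_y = 7.170 kN, R_y = 54.17 kN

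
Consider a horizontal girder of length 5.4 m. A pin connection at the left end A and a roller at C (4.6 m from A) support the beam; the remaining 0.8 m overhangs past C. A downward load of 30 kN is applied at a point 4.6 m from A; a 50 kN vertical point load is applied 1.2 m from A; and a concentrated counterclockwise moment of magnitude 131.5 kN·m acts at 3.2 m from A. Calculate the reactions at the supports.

A_x = 0, A_y = 65.54 kN, C_y = 14.46 kN

Taking moments about A: C_y·4.6 − 30·4.6 − 50·1.2 + 131.5 = 0 → C_y = 66.5/4.6 = 14.4565 ≈ 14.46 kN.
ΣF_y = 0: A_y + 14.4565 − 30 − 50 = 0 → A_y = 65.54 kN.
ΣF_x = 0: no horizontal applied forces, so A_x = 0.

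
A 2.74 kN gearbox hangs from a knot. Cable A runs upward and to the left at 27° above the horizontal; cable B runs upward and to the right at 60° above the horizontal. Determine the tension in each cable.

ΣF_x = 0: −T_A·cos27° + T_B·cos60° = 0 → T_B = 1.78201·T_A.
ΣF_y = 0: T_A·sin27° + T_B·sin60° = 2.74.
Substitute: T_A·(0.45399 + 1.78201·0.866025) = 2.74 → T_A = 1.37188 ≈ 1.372 kN.
Then T_B = 1.78201 × 1.37188 = 2.445 kN.

T_A = 1.372 kN, T_B = 2.445 kN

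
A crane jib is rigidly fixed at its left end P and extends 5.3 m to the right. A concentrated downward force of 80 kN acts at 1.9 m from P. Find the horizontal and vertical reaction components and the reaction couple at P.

ΣF_x = 0: P_x = 0.
ΣF_y = 0: P_y − 80 = 0 → P_y = 80.00 kN.
ΣM about P: M_P − 80·1.9 = 0 → M_P = 152.0 kN·m.

P_x = 0, P_y = 80.00 kN, M_P = 152.0 kN·m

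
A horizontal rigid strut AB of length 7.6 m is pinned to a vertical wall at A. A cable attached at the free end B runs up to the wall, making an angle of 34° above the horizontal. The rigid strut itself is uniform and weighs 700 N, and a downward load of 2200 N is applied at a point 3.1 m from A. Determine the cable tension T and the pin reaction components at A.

ΣM about A: T·sin34°·7.6 − 700·3.8 − 2200·3.1 = 0 → T = 9480/(7.6·0.559193) = 2230.66 ≈ 2231 N.
ΣF_x = 0: A_x − T·cos34° = 0 → A_x = 2230.66 × 0.829038 = 1849 N.
ΣF_y = 0: A_y + T·sin34° − 700 − 2200 = 0 → A_y = 2900 − 2230.66 × 0.559193 = 1653 N.

T = 2231 N, A_x = 1849 N, A_y = 1653 N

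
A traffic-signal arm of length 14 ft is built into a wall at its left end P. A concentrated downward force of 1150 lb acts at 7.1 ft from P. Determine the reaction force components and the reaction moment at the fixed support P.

P_x = 0, P_y = 1150 lb, M_P = 8165 lb·ft

ΣF_x = 0: P_x = 0.
ΣF_y = 0: P_y − 1150 = 0 → P_y = 1150 lb.
ΣM about P: M_P − 1150·7.1 = 0 → M_P = 8165 lb·ft.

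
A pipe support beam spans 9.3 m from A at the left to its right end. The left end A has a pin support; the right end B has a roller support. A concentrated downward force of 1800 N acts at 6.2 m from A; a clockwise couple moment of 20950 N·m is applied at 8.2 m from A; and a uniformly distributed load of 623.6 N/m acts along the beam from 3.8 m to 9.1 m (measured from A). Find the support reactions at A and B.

A_x = 0, A_y = -639.8 N, B_y = 5745 N

Resultant of the distributed load: 623.6 × 5.3 = 3305.08 N at 6.45 m from A.
ΣM about A: B_y·9.3 − 1800·6.2 − 20950 − (623.6·5.3)·6.45 = 0 → B_y = 53427.766/9.3 = 5744.92 ≈ 5745 N.
ΣF_y = 0: A_y + 5744.92 − 1800 − 623.6·5.3 = 0 → A_y = -639.8 N.
ΣF_x = 0: no horizontal applied forces, so A_x = 0.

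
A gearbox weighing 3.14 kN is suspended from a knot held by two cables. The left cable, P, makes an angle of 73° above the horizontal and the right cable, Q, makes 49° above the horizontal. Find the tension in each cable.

ΣF_x = 0: −T_P·cos73° + T_Q·cos49° = 0 → T_Q = 0.445648·T_P.
ΣF_y = 0: T_P·sin73° + T_Q·sin49° = 3.14.
Substitute: T_P·(0.956305 + 0.445648·0.75471) = 3.14 → T_P = 2.42914 ≈ 2.429 kN.
Then T_Q = 0.445648 × 2.42914 = 1.083 kN.

T_P = 2.429 kN, T_Q = 1.083 kN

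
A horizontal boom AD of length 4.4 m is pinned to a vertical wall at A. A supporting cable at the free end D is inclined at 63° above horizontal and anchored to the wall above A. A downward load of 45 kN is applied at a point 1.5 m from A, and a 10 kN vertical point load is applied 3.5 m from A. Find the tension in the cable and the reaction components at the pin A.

T = 26.15 kN, A_x = 11.87 kN, A_y = 31.70 kN

ΣM about A: T·sin63°·4.4 − 45·1.5 − 10·3.5 = 0 → T = 102.5/(4.4·0.891007) = 26.1451 ≈ 26.15 kN.
ΣF_x = 0: A_x − T·cos63° = 0 → A_x = 26.1451 × 0.45399 = 11.87 kN.
ΣF_y = 0: A_y + T·sin63° − 45 − 10 = 0 → A_y = 55 − 26.1451 × 0.891007 = 31.70 kN.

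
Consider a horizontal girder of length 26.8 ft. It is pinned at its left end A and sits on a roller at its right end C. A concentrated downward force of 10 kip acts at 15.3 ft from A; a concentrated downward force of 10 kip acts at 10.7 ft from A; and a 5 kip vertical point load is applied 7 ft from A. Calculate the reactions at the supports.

ΣM about A: C_y·26.8 − 10·15.3 − 10·10.7 − 5·7 = 0 → C_y = 295/26.8 = 11.0075 ≈ 11.01 kip.
ΣF_y = 0: A_y + 11.0075 − 10 − 10 − 5 = 0 → A_y = 13.99 kip.
ΣF_x = 0: no horizontal applied forces, so A_x = 0.

A_x = 0, A_y = 13.99 kip, C_y = 11.01 kip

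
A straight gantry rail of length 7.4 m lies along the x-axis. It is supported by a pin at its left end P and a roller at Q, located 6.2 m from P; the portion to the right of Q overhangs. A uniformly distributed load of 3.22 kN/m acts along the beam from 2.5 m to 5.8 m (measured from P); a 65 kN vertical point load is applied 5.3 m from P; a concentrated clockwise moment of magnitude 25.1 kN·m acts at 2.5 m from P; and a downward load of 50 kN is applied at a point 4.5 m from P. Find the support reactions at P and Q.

P_x = 0, P_y = 22.61 kN, Q_y = 103.0 kN

Resultant of the distributed load: 3.22 × 3.3 = 10.626 kN at 4.15 m from P.
Taking moments about P: Q_y·6.2 − (3.22·3.3)·4.15 − 65·5.3 − 25.1 − 50·4.5 = 0 → Q_y = 638.6979/6.2 = 103.016 ≈ 103.0 kN.
ΣF_y = 0: P_y + 103.016 − 3.22·3.3 − 65 − 50 = 0 → P_y = 22.61 kN.
ΣF_x = 0: no horizontal applied forces, so P_x = 0.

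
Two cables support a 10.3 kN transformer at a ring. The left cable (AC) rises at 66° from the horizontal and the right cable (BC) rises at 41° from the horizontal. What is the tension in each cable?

ΣF_x = 0: −T_AC·cos66° + T_BC·cos41° = 0 → T_BC = 0.538931·T_AC.
ΣF_y = 0: T_AC·sin66° + T_BC·sin41° = 10.3.
Substitute: T_AC·(0.913545 + 0.538931·0.656059) = 10.3 → T_AC = 8.1287 ≈ 8.129 kN.
Then T_BC = 0.538931 × 8.1287 = 4.381 kN.

T_AC = 8.129 kN, T_BC = 4.381 kN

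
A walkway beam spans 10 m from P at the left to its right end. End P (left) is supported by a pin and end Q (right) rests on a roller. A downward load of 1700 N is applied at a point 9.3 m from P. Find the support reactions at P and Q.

Taking moments about P: Q_y·10 − 1700·9.3 = 0 → Q_y = 15810/10 = 1581 N.
ΣF_y = 0: P_y + 1581 − 1700 = 0 → P_y = 119.0 N.
ΣF_x = 0: no horizontal applied forces, so P_x = 0.

P_x = 0, P_y = 119.0 N, Q_y = 1581 N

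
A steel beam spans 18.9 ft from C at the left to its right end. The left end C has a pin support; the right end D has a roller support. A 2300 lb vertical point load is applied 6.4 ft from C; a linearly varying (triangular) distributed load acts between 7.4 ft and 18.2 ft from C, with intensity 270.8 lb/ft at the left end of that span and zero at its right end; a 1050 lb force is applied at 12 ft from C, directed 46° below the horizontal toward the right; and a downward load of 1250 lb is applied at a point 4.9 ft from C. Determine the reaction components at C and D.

Resultant of the triangular load: ½ × 270.8 × 10.8 = 1462.32 lb, acting at 11 ft from C (one-third of the span from the peak).
Taking moments about C: D_y·18.9 − 2300·6.4 − (½·270.8·10.8)·11 − 1050·sin46°·12 − 1250·4.9 = 0 → D_y = 45994.2/18.9 = 2433.56 ≈ 2434 lb.
ΣF_y = 0: C_y + 2433.56 − 2300 − ½·270.8·10.8 − 1050·sin46° − 1250 = 0 → C_y = 3334 lb.
ΣF_x = 0: C_x + 1050·cos46° = 0 → C_x = -729.4 lb.

C_x = -729.4 lb, C_y = 3334 lb, D_y = 2434 lb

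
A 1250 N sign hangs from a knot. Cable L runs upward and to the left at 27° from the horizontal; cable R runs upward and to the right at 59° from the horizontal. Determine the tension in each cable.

ΣF_x = 0: −T_L·cos27° + T_R·cos59° = 0 → T_R = 1.72998·T_L.
ΣF_y = 0: T_L·sin27° + T_R·sin59° = 1250.
Substitute: T_L·(0.45399 + 1.72998·0.857167) = 1250 → T_L = 645.371 ≈ 645.4 N.
Then T_R = 1.72998 × 645.371 = 1116 N.

T_L = 645.4 N, T_R = 1116 N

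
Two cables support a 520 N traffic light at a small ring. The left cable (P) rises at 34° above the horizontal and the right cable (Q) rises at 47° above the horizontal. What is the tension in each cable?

ΣF_x = 0: −T_P·cos34° + T_Q·cos47° = 0 → T_Q = 1.2156·T_P.
ΣF_y = 0: T_P·sin34° + T_Q·sin47° = 520.
Substitute: T_P·(0.559193 + 1.2156·0.731354) = 520 → T_P = 359.06 ≈ 359.1 N.
Then T_Q = 1.2156 × 359.06 = 436.5 N.

T_P = 359.1 N, T_Q = 436.5 N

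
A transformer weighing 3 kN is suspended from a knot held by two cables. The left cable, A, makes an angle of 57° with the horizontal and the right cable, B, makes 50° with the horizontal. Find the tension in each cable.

ΣF_x = 0: −T_A·cos57° + T_B·cos50° = 0 → T_B = 0.847308·T_A.
ΣF_y = 0: T_A·sin57° + T_B·sin50° = 3.
Substitute: T_A·(0.838671 + 0.847308·0.766044) = 3 → T_A = 2.01647 ≈ 2.016 kN.
Then T_B = 0.847308 × 2.01647 = 1.709 kN.

T_A = 2.016 kN, T_B = 1.709 kN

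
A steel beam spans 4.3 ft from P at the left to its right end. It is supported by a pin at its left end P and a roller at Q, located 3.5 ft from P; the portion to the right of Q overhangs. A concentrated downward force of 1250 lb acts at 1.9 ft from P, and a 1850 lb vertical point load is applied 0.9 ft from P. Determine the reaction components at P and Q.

Taking moments about P: Q_y·3.5 − 1250·1.9 − 1850·0.9 = 0 → Q_y = 4040/3.5 = 1154.29 ≈ 1154 lb.
ΣF_y = 0: P_y + 1154.29 − 1250 − 1850 = 0 → P_y = 1946 lb.
ΣF_x = 0: no horizontal applied forces, so P_x = 0.

P_x = 0, P_y = 1946 lb, Q_y = 1154 lb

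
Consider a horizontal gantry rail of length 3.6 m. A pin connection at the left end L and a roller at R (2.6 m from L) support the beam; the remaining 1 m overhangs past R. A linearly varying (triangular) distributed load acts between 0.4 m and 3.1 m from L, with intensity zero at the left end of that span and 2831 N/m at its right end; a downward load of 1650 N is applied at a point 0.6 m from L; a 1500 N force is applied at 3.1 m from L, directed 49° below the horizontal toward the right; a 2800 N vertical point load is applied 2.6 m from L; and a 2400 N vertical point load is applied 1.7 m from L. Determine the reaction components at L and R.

L_x = -984.1 N, L_y = 2470 N, R_y = 9334 N

Resultant of the triangular load: ½ × 2831 × 2.7 = 3821.85 N, acting at 2.2 m from L (one-third of the span from the peak).
Taking moments about L: R_y·2.6 − (½·2831·2.7)·2.2 − 1650·0.6 − 1500·sin49°·3.1 − 2800·2.6 − 2400·1.7 = 0 → R_y = 24267.5/2.6 = 9333.65 ≈ 9334 N.
ΣF_y = 0: L_y + 9333.65 − ½·2831·2.7 − 1650 − 1500·sin49° − 2800 − 2400 = 0 → L_y = 2470 N.
ΣF_x = 0: L_x + 1500·cos49° = 0 → L_x = -984.1 N.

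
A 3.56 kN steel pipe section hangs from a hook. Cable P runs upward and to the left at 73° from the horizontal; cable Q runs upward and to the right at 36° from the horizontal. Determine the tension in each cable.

T_P = 3.046 kN, T_Q = 1.101 kN

ΣF_x = 0: −T_P·cos73° + T_Q·cos36° = 0 → T_Q = 0.361391·T_P.
ΣF_y = 0: T_P·sin73° + T_Q·sin36° = 3.56.
Substitute: T_P·(0.956305 + 0.361391·0.587785) = 3.56 → T_P = 3.04605 ≈ 3.046 kN.
Then T_Q = 0.361391 × 3.04605 = 1.101 kN.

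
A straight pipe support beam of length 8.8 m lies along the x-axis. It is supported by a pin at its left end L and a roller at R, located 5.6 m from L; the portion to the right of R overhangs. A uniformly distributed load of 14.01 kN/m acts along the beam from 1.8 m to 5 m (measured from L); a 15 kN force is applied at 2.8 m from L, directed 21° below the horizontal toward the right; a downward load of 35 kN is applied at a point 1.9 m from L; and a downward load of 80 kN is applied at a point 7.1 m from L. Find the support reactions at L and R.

Resultant of the distributed load: 14.01 × 3.2 = 44.832 kN at 3.4 m from L.
Taking moments about L: R_y·5.6 − (14.01·3.2)·3.4 − 15·sin21°·2.8 − 35·1.9 − 80·7.1 = 0 → R_y = 801.98/5.6 = 143.211 ≈ 143.2 kN.
ΣF_y = 0: L_y + 143.211 − 14.01·3.2 − 15·sin21° − 35 − 80 = 0 → L_y = 22.00 kN.
ΣF_x = 0: L_x + 15·cos21° = 0 → L_x = -14.00 kN.

L_x = -14.00 kN, L_y = 22.00 kN, R_y = 143.2 kN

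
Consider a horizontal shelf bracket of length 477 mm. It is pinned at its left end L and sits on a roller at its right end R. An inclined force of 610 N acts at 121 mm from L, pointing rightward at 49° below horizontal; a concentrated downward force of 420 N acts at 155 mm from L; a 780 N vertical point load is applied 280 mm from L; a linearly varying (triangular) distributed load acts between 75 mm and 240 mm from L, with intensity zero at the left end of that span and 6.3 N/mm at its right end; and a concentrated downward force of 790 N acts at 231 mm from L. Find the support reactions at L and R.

L_x = -400.2 N, L_y = 1675 N, R_y = 1295 N

Resultant of the triangular load: ½ × 6.3 × 165 = 519.75 N, acting at 185 mm from L (one-third of the span from the peak).
ΣM about L: R_y·477 − 610·sin49°·121 − 420·155 − 780·280 − (½·6.3·165)·185 − 790·231 = 0 → R_y = 617849/477 = 1295.28 ≈ 1295 N.
ΣF_y = 0: L_y + 1295.28 − 610·sin49° − 420 − 780 − ½·6.3·165 − 790 = 0 → L_y = 1675 N.
ΣF_x = 0: L_x + 610·cos49° = 0 → L_x = -400.2 N.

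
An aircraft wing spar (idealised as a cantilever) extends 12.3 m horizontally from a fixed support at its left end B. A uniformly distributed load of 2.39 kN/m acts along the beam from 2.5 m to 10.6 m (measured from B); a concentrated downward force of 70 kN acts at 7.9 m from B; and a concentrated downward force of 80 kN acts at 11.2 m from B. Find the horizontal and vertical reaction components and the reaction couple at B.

Resultant of the distributed load: 2.39 × 8.1 = 19.359 kN at 6.55 m from B.
ΣF_x = 0: B_x = 0.
ΣF_y = 0: B_y − 2.39·8.1 − 70 − 80 = 0 → B_y = 169.4 kN.
ΣM about B: M_B − (2.39·8.1)·6.55 − 70·7.9 − 80·11.2 = 0 → M_B = 1576 kN·m.

B_x = 0, B_y = 169.4 kN, M_B = 1576 kN·m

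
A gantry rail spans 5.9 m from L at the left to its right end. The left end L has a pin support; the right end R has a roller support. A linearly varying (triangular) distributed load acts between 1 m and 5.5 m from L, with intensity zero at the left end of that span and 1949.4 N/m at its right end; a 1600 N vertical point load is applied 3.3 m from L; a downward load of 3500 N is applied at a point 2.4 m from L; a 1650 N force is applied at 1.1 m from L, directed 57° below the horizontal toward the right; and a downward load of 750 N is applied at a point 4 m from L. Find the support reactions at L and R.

L_x = -898.7 N, L_y = 5561 N, R_y = 6059 N

Resultant of the triangular load: ½ × 1949.4 × 4.5 = 4386.15 N, acting at 4 m from L (one-third of the span from the peak).
ΣM about L: R_y·5.9 − (½·1949.4·4.5)·4 − 1600·3.3 − 3500·2.4 − 1650·sin57°·1.1 − 750·4 = 0 → R_y = 35746.8/5.9 = 6058.78 ≈ 6059 N.
ΣF_y = 0: L_y + 6058.78 − ½·1949.4·4.5 − 1600 − 3500 − 1650·sin57° − 750 = 0 → L_y = 5561 N.
ΣF_x = 0: L_x + 1650·cos57° = 0 → L_x = -898.7 N.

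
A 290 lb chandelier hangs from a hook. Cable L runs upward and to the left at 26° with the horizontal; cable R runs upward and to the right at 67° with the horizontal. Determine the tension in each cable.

T_L = 113.5 lb, T_R = 261.0 lb

ΣF_x = 0: −T_L·cos26° + T_R·cos67° = 0 → T_R = 2.30029·T_L.
ΣF_y = 0: T_L·sin26° + T_R·sin67° = 290.
Substitute: T_L·(0.438371 + 2.30029·0.920505) = 290 → T_L = 113.467 ≈ 113.5 lb.
Then T_R = 2.30029 × 113.467 = 261.0 lb.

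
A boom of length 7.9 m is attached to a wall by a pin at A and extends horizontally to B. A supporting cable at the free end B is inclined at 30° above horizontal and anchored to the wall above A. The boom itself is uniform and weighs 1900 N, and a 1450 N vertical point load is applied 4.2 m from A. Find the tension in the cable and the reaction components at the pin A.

T = 3442 N, A_x = 2981 N, A_y = 1629 N

ΣM about A: T·sin30°·7.9 − 1900·3.95 − 1450·4.2 = 0 → T = 13595/(7.9·0.5) = 3441.77 ≈ 3442 N.
ΣF_x = 0: A_x − T·cos30° = 0 → A_x = 3441.77 × 0.866025 = 2981 N.
ΣF_y = 0: A_y + T·sin30° − 1900 − 1450 = 0 → A_y = 3350 − 3441.77 × 0.5 = 1629 N.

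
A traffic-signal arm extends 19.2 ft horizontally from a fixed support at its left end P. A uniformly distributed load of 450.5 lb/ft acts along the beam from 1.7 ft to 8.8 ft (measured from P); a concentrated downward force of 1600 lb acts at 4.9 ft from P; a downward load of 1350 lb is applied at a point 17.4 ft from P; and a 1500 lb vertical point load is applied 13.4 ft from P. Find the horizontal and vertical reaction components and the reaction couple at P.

Resultant of the distributed load: 450.5 × 7.1 = 3198.55 lb at 5.25 ft from P.
ΣF_x = 0: P_x = 0.
ΣF_y = 0: P_y − 450.5·7.1 − 1600 − 1350 − 1500 = 0 → P_y = 7649 lb.
ΣM about P: M_P − (450.5·7.1)·5.25 − 1600·4.9 − 1350·17.4 − 1500·13.4 = 0 → M_P = 68220 lb·ft.

P_x = 0, P_y = 7649 lb, M_P = 68220 lb·ft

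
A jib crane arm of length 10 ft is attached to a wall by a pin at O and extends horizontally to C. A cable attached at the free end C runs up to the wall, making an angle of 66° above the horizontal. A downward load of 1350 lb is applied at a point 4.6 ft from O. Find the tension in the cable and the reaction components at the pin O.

ΣM about O: T·sin66°·10 − 1350·4.6 = 0 → T = 6210/(10·0.913545) = 679.769 ≈ 679.8 lb.
ΣF_x = 0: O_x − T·cos66° = 0 → O_x = 679.769 × 0.406737 = 276.5 lb.
ΣF_y = 0: O_y + T·sin66° − 1350 = 0 → O_y = 1350 − 679.769 × 0.913545 = 729.0 lb.

T = 679.8 lb, O_x = 276.5 lb, O_y = 729.0 lb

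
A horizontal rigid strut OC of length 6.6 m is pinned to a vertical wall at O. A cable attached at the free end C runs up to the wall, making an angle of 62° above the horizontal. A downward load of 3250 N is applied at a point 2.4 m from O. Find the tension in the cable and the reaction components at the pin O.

ΣM about O: T·sin62°·6.6 − 3250·2.4 = 0 → T = 7800/(6.6·0.882948) = 1338.49 ≈ 1338 N.
ΣF_x = 0: O_x − T·cos62° = 0 → O_x = 1338.49 × 0.469472 = 628.4 N.
ΣF_y = 0: O_y + T·sin62° − 3250 = 0 → O_y = 3250 − 1338.49 × 0.882948 = 2068 N.

T = 1338 N, O_x = 628.4 N, O_y = 2068 N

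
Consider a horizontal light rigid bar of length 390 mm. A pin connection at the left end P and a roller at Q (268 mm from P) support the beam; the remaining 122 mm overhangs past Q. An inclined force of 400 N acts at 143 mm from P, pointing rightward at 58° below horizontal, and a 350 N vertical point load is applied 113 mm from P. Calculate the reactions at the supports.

P_x = -212.0 N, P_y = 360.6 N, Q_y = 328.6 N

Moments about P: Q_y·268 − 400·sin58°·143 − 350·113 = 0 → Q_y = 88058.4/268 = 328.576 ≈ 328.6 N.
ΣF_y = 0: P_y + 328.576 − 400·sin58° − 350 = 0 → P_y = 360.6 N.
ΣF_x = 0: P_x + 400·cos58° = 0 → P_x = -212.0 N.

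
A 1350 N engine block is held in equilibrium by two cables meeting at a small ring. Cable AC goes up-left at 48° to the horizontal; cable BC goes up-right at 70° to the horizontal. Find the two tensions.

T_AC = 522.9 N, T_BC = 1023 N

ΣF_x = 0: −T_AC·cos48° + T_BC·cos70° = 0 → T_BC = 1.95641·T_AC.
ΣF_y = 0: T_AC·sin48° + T_BC·sin70° = 1350.
Substitute: T_AC·(0.743145 + 1.95641·0.939693) = 1350 → T_AC = 522.938 ≈ 522.9 N.
Then T_BC = 1.95641 × 522.938 = 1023 N.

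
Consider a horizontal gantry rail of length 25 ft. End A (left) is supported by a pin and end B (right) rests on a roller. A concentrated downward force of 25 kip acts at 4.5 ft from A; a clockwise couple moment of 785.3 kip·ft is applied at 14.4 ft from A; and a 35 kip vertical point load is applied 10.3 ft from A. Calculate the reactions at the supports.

Moments about A: B_y·25 − 25·4.5 − 785.3 − 35·10.3 = 0 → B_y = 1258.3/25 = 50.332 ≈ 50.33 kip.
ΣF_y = 0: A_y + 50.332 − 25 − 35 = 0 → A_y = 9.668 kip.
ΣF_x = 0: no horizontal applied forces, so A_x = 0.

A_x = 0, A_y = 9.668 kip, B_y = 50.33 kip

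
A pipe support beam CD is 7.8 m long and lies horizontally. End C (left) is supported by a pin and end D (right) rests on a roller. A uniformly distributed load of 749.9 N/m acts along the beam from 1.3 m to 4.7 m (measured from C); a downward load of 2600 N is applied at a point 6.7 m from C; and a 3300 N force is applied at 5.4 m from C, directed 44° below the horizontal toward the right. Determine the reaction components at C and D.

Resultant of the distributed load: 749.9 × 3.4 = 2549.66 N at 3 m from C.
Taking moments about C: D_y·7.8 − (749.9·3.4)·3 − 2600·6.7 − 3300·sin44°·5.4 = 0 → D_y = 37447.8/7.8 = 4801 N.
ΣF_y = 0: C_y + 4801 − 749.9·3.4 − 2600 − 3300·sin44° = 0 → C_y = 2641 N.
ΣF_x = 0: C_x + 3300·cos44° = 0 → C_x = -2374 N.

C_x = -2374 N, C_y = 2641 N, D_y = 4801 N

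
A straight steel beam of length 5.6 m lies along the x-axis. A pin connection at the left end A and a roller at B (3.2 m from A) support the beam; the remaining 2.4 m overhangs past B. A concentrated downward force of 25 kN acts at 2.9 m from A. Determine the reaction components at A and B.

A_x = 0, A_y = 2.344 kN, B_y = 22.66 kN

Moments about A: B_y·3.2 − 25·2.9 = 0 → B_y = 72.5/3.2 = 22.6562 ≈ 22.66 kN.
ΣF_y = 0: A_y + 22.6562 − 25 = 0 → A_y = 2.344 kN.
ΣF_x = 0: no horizontal applied forces, so A_x = 0.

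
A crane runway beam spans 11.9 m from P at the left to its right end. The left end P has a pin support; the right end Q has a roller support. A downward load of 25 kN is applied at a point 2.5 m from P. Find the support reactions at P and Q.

Moments about P: Q_y·11.9 − 25·2.5 = 0 → Q_y = 62.5/11.9 = 5.2521 ≈ 5.252 kN.
ΣF_y = 0: P_y + 5.2521 − 25 = 0 → P_y = 19.75 kN.
ΣF_x = 0: no horizontal applied forces, so P_x = 0.

P_x = 0, P_y = 19.75 kN, Q_y = 5.252 kN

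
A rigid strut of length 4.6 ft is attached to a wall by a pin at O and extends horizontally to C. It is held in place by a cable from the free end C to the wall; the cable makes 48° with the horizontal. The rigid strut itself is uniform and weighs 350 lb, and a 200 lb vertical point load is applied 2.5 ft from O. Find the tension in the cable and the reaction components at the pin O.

ΣM about O: T·sin48°·4.6 − 350·2.3 − 200·2.5 = 0 → T = 1305/(4.6·0.743145) = 381.75 ≈ 381.8 lb.
ΣF_x = 0: O_x − T·cos48° = 0 → O_x = 381.75 × 0.669131 = 255.4 lb.
ΣF_y = 0: O_y + T·sin48° − 350 − 200 = 0 → O_y = 550 − 381.75 × 0.743145 = 266.3 lb.

T = 381.8 lb, O_x = 255.4 lb, O_y = 266.3 lb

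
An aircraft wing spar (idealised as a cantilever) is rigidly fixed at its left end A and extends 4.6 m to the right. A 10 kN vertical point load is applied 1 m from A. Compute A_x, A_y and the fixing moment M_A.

A_x = 0, A_y = 10.00 kN, M_A = 10.00 kN·m

ΣF_x = 0: A_x = 0.
ΣF_y = 0: A_y − 10 = 0 → A_y = 10.00 kN.
ΣM about A: M_A − 10·1 = 0 → M_A = 10.00 kN·m.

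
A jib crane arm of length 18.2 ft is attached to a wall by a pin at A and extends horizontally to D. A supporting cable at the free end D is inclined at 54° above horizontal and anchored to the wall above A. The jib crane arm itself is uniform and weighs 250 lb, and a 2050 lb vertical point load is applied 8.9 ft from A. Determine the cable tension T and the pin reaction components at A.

ΣM about A: T·sin54°·18.2 − 250·9.1 − 2050·8.9 = 0 → T = 20520/(18.2·0.809017) = 1393.63 ≈ 1394 lb.
ΣF_x = 0: A_x − T·cos54° = 0 → A_x = 1393.63 × 0.587785 = 819.2 lb.
ΣF_y = 0: A_y + T·sin54° − 250 − 2050 = 0 → A_y = 2300 − 1393.63 × 0.809017 = 1173 lb.

T = 1394 lb, A_x = 819.2 lb, A_y = 1173 lb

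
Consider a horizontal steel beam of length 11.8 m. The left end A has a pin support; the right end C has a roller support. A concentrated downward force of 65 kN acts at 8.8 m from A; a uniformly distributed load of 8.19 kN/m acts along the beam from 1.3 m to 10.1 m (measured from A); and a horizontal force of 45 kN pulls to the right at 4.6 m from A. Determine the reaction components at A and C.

Resultant of the distributed load: 8.19 × 8.8 = 72.072 kN at 5.7 m from A.
ΣM about A: C_y·11.8 − 65·8.8 − (8.19·8.8)·5.7 = 0 → C_y = 982.8104/11.8 = 83.289 ≈ 83.29 kN.
ΣF_y = 0: A_y + 83.289 − 65 − 8.19·8.8 = 0 → A_y = 53.78 kN.
ΣF_x = 0: A_x + 45 = 0 → A_x = -45.00 kN.

A_x = -45.00 kN, A_y = 53.78 kN, C_y = 83.29 kN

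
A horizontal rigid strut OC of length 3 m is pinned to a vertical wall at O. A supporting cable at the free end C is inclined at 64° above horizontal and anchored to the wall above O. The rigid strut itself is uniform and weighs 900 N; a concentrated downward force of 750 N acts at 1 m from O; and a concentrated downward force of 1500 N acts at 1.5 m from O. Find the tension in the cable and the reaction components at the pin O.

ΣM about O: T·sin64°·3 − 900·1.5 − 750·1 − 1500·1.5 = 0 → T = 4350/(3·0.898794) = 1613.27 ≈ 1613 N.
ΣF_x = 0: O_x − T·cos64° = 0 → O_x = 1613.27 × 0.438371 = 707.2 N.
ΣF_y = 0: O_y + T·sin64° − 900 − 750 − 1500 = 0 → O_y = 3150 − 1613.27 × 0.898794 = 1700 N.

T = 1613 N, O_x = 707.2 N, O_y = 1700 N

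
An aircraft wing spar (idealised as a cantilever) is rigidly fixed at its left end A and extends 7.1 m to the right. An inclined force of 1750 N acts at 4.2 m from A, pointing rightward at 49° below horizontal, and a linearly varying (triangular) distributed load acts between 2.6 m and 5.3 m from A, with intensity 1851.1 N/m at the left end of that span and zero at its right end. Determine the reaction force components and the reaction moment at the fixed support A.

Resultant of the triangular load: ½ × 1851.1 × 2.7 = 2498.985 N, acting at 3.5 m from A (one-third of the span from the peak).
ΣF_x = 0: A_x + 1750·cos49° = 0 → A_x = -1148 N.
ΣF_y = 0: A_y − 1750·sin49° − ½·1851.1·2.7 = 0 → A_y = 3820 N.
ΣM about A: M_A − 1750·sin49°·4.2 − (½·1851.1·2.7)·3.5 = 0 → M_A = 14290 N·m.

A_x = -1148 N, A_y = 3820 N, M_A = 14290 N·m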